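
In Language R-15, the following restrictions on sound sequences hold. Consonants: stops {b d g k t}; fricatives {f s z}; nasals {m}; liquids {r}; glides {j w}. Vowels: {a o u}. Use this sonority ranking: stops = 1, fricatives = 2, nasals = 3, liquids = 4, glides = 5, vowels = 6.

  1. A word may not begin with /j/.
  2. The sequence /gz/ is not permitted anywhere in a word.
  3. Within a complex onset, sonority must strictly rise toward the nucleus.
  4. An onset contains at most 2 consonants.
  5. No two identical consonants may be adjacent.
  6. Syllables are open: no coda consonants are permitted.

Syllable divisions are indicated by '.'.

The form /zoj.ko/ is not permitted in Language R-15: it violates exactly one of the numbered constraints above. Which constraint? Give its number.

6

/zoj.ko/: syllable 1 coda /j/ has 1 consonant (> 0).
This is a violation of constraint 6: "Syllables are open: no coda consonants are permitted."
The remaining constraints (1, 2, 3, 4, 5) are satisfied.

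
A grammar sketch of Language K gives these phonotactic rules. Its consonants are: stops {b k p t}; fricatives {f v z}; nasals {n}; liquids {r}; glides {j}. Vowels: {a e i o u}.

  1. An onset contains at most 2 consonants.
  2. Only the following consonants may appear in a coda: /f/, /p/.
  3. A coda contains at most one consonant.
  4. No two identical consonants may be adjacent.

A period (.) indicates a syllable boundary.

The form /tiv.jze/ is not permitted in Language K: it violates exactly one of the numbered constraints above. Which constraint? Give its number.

2

/tiv.jze/: syllable 1 coda contains /v/, which is not a licensed coda consonant.
This is a violation of constraint 2: "Only the following consonants may appear in a coda: /f/, /p/."
The remaining constraints (1, 3, 4) are satisfied.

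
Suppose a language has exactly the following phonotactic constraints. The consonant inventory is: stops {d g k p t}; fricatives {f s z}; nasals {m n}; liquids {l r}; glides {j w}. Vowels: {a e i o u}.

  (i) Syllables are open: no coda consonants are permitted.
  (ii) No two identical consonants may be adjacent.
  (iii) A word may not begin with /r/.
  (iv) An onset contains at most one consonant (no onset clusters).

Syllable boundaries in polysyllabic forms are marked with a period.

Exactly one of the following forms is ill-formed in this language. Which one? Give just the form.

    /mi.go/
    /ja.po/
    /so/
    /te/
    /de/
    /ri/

/mi.go/ — σ1 onset /m/, coda /∅/ ok; σ2 onset /g/, coda /∅/ ok → well-formed
/ja.po/ — σ1 onset /j/, coda /∅/ ok; σ2 onset /p/, coda /∅/ ok → well-formed
/so/ — σ1 onset /s/, coda /∅/ ok → well-formed
/te/ — σ1 onset /t/, coda /∅/ ok → well-formed
/de/ — σ1 onset /d/, coda /∅/ ok → well-formed
/ri/ — violates constraint (iii): word begins with /r/ → ill-formed

/ri/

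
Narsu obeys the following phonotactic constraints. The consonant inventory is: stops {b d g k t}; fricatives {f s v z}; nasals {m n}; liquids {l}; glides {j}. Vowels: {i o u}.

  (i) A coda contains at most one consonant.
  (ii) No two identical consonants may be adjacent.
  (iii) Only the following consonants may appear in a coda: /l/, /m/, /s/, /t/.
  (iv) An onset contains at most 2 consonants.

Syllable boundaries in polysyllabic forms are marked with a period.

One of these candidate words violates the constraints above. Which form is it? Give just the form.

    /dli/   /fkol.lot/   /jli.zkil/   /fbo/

/dli/ — σ1 onset /dl/ (2C), coda /∅/ ok → permitted
/fkol.lot/ — violates constraint (ii): adjacent identical consonants /ll/ → not permitted
/jli.zkil/ — σ1 onset /jl/ (2C), coda /∅/ ok; σ2 onset /zk/ (2C), coda /l/ ok → permitted
/fbo/ — σ1 onset /fb/ (2C), coda /∅/ ok → permitted

/fkol.lot/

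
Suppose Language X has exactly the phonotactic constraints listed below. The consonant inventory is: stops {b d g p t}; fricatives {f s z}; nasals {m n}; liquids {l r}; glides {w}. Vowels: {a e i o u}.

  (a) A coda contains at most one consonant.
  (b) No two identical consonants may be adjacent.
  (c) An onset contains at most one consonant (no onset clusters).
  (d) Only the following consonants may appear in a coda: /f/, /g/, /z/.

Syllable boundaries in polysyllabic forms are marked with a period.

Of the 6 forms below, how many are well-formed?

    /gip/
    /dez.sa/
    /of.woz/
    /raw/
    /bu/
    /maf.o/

4

/gip/ — violates constraint (d): syllable 1 coda contains /p/, which is not a licensed coda consonant → ill-formed
/dez.sa/ — σ1 onset /d/, coda /z/ ok; σ2 onset /s/, coda /∅/ ok → well-formed
/of.woz/ — σ1 onset /∅/, coda /f/ ok; σ2 onset /w/, coda /z/ ok → well-formed
/raw/ — violates constraint (d): syllable 1 coda contains /w/, which is not a licensed coda consonant → ill-formed
/bu/ — σ1 onset /b/, coda /∅/ ok → well-formed
/maf.o/ — σ1 onset /m/, coda /f/ ok; σ2 onset /∅/, coda /∅/ ok → well-formed
Well-formed: /dez.sa/, /of.woz/, /bu/, /maf.o/ → 4.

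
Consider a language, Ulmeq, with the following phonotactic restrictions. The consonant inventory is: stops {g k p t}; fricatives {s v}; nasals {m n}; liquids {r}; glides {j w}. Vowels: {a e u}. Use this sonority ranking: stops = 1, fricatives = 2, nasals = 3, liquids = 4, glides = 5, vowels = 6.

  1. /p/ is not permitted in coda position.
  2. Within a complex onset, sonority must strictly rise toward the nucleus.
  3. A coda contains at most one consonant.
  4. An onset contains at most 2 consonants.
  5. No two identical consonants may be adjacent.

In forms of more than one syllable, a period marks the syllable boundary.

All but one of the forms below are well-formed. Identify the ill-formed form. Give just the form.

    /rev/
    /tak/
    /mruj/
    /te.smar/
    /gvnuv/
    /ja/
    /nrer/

/rev/ — σ1 onset /r/, coda /v/ ok → well-formed
/tak/ — σ1 onset /t/, coda /k/ ok → well-formed
/mruj/ — σ1 onset /mr/ (3→4 rises), coda /j/ ok → well-formed
/te.smar/ — σ1 onset /t/, coda /∅/ ok; σ2 onset /sm/ (2→3 rises), coda /r/ ok → well-formed
/gvnuv/ — violates constraint 4: syllable 1 onset /gvn/ has 3 consonants (> 2) → ill-formed
/ja/ — σ1 onset /j/, coda /∅/ ok → well-formed
/nrer/ — σ1 onset /nr/ (3→4 rises), coda /r/ ok → well-formed

/gvnuv/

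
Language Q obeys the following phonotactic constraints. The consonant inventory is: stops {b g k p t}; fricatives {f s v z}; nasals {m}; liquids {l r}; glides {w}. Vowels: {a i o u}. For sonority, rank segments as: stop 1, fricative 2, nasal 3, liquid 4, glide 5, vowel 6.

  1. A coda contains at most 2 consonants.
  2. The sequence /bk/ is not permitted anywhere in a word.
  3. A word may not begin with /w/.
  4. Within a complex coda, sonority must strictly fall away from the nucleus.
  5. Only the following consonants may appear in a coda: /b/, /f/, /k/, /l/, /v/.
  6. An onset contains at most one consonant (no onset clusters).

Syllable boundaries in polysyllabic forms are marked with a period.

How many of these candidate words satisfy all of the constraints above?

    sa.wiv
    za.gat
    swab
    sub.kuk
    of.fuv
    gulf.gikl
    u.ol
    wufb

sa.wiv — σ1 onset /s/, coda /∅/ ok; σ2 onset /w/, coda /v/ ok → phonotactically legal
za.gat — violates constraint 5: syllable 2 coda contains /t/, which is not a licensed coda consonant → phonotactically illegal
swab — violates constraint 6: syllable 1 onset /sw/ has 2 consonants (> 1) → phonotactically illegal
sub.kuk — violates constraint 2: contains banned sequence /bk/ → phonotactically illegal
of.fuv — σ1 onset /∅/, coda /f/ ok; σ2 onset /f/, coda /v/ ok → phonotactically legal
gulf.gikl — violates constraint 4: syllable 2 coda /kl/: /k/ (stop, 1) → /l/ (liquid, 4) does not fall → phonotactically illegal
u.ol — σ1 onset /∅/, coda /∅/ ok; σ2 onset /∅/, coda /l/ ok → phonotactically legal
wufb — violates constraint 3: word begins with /w/ → phonotactically illegal
Phonotactically legal: sa.wiv, of.fuv, u.ol → 3.

3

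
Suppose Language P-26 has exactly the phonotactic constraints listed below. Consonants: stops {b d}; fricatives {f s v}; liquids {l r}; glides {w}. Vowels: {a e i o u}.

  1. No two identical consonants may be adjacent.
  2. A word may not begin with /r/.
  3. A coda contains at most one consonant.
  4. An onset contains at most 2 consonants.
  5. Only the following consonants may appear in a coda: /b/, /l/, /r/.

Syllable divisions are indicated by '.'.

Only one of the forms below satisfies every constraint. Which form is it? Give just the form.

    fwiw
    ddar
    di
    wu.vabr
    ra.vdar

di

fwiw — violates constraint 5: syllable 1 coda contains /w/, which is not a licensed coda consonant → phonotactically illegal
ddar — violates constraint 1: adjacent identical consonants /dd/ → phonotactically illegal
di — σ1 onset /d/, coda /∅/ ok → phonotactically legal
wu.vabr — violates constraint 3: syllable 2 coda /br/ has 2 consonants (> 1) → phonotactically illegal
ra.vdar — violates constraint 2: word begins with /r/ → phonotactically illegal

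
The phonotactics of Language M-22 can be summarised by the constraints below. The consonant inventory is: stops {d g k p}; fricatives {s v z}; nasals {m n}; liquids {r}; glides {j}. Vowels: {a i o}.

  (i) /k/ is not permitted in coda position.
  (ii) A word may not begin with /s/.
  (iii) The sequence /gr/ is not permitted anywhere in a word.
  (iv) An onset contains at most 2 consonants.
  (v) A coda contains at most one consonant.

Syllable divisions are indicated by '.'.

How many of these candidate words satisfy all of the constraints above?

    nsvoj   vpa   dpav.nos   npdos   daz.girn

nsvoj — violates constraint (iv): syllable 1 onset /nsv/ has 3 consonants (> 2) → illicit
vpa — σ1 onset /vp/ (2C), coda /∅/ ok → licit
dpav.nos — σ1 onset /dp/ (2C), coda /v/ ok; σ2 onset /n/, coda /s/ ok → licit
npdos — violates constraint (iv): syllable 1 onset /npd/ has 3 consonants (> 2) → illicit
daz.girn — violates constraint (v): syllable 2 coda /rn/ has 2 consonants (> 1) → illicit
Licit: vpa, dpav.nos → 2.

2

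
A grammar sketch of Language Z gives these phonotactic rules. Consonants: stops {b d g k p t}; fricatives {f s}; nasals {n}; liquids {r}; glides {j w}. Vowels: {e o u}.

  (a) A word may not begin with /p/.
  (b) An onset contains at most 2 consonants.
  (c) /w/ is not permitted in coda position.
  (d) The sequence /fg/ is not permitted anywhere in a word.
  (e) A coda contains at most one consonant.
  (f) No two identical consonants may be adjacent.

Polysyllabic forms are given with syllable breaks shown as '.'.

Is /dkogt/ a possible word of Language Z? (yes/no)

no

/dkogt/ — violates constraint (e): syllable 1 coda /gt/ has 2 consonants (> 1) → phonotactically illegal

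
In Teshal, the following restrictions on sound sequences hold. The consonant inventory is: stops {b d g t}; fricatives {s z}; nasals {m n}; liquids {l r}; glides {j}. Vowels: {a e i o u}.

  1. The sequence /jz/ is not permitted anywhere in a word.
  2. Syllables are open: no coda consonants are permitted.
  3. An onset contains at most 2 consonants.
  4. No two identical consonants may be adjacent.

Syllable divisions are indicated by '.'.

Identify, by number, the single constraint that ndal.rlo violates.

2

ndal.rlo: syllable 1 coda /l/ has 1 consonant (> 0).
This is a violation of constraint 2: "Syllables are open: no coda consonants are permitted."
The remaining constraints (1, 3, 4) are satisfied.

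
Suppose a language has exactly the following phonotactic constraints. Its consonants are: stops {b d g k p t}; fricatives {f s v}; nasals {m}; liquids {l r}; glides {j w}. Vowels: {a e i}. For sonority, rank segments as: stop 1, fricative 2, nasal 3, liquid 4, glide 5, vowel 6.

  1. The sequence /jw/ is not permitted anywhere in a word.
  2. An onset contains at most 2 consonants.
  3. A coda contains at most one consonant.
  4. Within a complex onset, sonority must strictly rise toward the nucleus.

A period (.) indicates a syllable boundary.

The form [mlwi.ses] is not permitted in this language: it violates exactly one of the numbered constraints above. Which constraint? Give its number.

2

[mlwi.ses]: syllable 1 onset /mlw/ has 3 consonants (> 2).
This is a violation of constraint 2: "An onset contains at most 2 consonants."
The remaining constraints (1, 3, 4) are satisfied.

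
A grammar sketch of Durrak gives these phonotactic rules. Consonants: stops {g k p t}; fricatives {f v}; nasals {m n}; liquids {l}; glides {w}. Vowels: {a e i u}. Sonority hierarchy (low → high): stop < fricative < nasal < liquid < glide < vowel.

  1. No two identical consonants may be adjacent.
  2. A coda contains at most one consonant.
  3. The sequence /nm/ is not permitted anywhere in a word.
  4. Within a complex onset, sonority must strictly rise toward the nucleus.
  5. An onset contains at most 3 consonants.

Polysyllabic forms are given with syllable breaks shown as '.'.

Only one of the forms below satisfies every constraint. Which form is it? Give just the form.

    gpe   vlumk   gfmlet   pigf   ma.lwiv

ma.lwiv

gpe — violates constraint 4: syllable 1 onset /gp/: /g/ (stop, 1) → /p/ (stop, 1) does not rise → illicit
vlumk — violates constraint 2: syllable 1 coda /mk/ has 2 consonants (> 1) → illicit
gfmlet — violates constraint 5: syllable 1 onset /gfml/ has 4 consonants (> 3) → illicit
pigf — violates constraint 2: syllable 1 coda /gf/ has 2 consonants (> 1) → illicit
ma.lwiv — σ1 onset /m/, coda /∅/ ok; σ2 onset /lw/ (4→5 rises), coda /v/ ok → licit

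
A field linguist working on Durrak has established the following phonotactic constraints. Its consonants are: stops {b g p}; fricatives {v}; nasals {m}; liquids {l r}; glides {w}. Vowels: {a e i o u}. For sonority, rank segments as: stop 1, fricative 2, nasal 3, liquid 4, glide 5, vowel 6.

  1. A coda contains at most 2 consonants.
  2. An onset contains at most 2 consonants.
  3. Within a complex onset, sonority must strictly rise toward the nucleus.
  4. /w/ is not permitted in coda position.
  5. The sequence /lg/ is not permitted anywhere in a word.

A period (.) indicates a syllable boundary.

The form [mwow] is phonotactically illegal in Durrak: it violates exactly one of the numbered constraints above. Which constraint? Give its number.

4

[mwow]: syllable 1 coda contains /w/.
This is a violation of constraint 4: "/w/ is not permitted in coda position."
The remaining constraints (1, 2, 3, 5) are satisfied.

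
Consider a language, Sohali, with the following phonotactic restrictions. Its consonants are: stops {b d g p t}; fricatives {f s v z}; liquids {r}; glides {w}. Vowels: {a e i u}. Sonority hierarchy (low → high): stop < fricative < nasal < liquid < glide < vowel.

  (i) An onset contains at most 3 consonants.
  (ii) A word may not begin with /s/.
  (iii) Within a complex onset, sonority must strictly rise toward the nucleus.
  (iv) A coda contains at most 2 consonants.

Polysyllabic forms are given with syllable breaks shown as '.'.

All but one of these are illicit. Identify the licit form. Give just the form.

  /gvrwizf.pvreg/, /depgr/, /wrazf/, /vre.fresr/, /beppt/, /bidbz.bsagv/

/vre.fresr/

/gvrwizf.pvreg/ — violates constraint (i): syllable 1 onset /gvrw/ has 4 consonants (> 3) → illicit
/depgr/ — violates constraint (iv): syllable 1 coda /pgr/ has 3 consonants (> 2) → illicit
/wrazf/ — violates constraint (iii): syllable 1 onset /wr/: /w/ (glide, 5) → /r/ (liquid, 4) does not rise → illicit
/vre.fresr/ — σ1 onset /vr/ (2→4 rises), coda /∅/ ok; σ2 onset /fr/ (2→4 rises), coda /sr/ (2C) ok → licit
/beppt/ — violates constraint (iv): syllable 1 coda /ppt/ has 3 consonants (> 2) → illicit
/bidbz.bsagv/ — violates constraint (iv): syllable 1 coda /dbz/ has 3 consonants (> 2) → illicit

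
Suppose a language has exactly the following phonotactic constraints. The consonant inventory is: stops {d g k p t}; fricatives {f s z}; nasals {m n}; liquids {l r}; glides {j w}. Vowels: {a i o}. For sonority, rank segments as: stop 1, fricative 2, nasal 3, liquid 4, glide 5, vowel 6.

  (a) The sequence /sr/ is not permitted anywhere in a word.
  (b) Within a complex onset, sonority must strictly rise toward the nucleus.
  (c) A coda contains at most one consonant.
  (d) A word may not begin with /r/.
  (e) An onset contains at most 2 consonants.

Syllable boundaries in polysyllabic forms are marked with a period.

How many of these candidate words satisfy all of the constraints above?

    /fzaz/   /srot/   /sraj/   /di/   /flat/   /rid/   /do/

3

/fzaz/ — violates constraint (b): syllable 1 onset /fz/: /f/ (fricative, 2) → /z/ (fricative, 2) does not rise → ill-formed
/srot/ — violates constraint (a): contains banned sequence /sr/ → ill-formed
/sraj/ — violates constraint (a): contains banned sequence /sr/ → ill-formed
/di/ — σ1 onset /d/, coda /∅/ ok → well-formed
/flat/ — σ1 onset /fl/ (2→4 rises), coda /t/ ok → well-formed
/rid/ — violates constraint (d): word begins with /r/ → ill-formed
/do/ — σ1 onset /d/, coda /∅/ ok → well-formed
Well-formed: /di/, /flat/, /do/ → 3.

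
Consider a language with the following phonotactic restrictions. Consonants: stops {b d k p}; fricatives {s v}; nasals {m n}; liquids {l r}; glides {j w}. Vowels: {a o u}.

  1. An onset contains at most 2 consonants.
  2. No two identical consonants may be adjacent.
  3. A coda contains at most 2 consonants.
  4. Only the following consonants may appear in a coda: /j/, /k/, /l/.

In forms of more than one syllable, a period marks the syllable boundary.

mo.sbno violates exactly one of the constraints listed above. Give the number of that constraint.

mo.sbno: syllable 2 onset /sbn/ has 3 consonants (> 2).
This is a violation of constraint 1: "An onset contains at most 2 consonants."
The remaining constraints (2, 3, 4) are satisfied.

1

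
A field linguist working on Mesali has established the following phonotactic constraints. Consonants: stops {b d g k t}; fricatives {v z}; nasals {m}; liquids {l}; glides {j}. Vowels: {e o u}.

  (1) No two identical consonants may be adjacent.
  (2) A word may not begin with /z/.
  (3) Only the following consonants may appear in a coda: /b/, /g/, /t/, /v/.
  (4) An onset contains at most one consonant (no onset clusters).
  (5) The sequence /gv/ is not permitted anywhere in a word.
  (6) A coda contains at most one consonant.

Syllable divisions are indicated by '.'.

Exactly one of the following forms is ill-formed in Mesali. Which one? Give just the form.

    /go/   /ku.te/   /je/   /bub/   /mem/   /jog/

/mem/

/go/ — σ1 onset /g/, coda /∅/ ok → well-formed
/ku.te/ — σ1 onset /k/, coda /∅/ ok; σ2 onset /t/, coda /∅/ ok → well-formed
/je/ — σ1 onset /j/, coda /∅/ ok → well-formed
/bub/ — σ1 onset /b/, coda /b/ ok → well-formed
/mem/ — violates constraint 3: syllable 1 coda contains /m/, which is not a licensed coda consonant → ill-formed
/jog/ — σ1 onset /j/, coda /g/ ok → well-formed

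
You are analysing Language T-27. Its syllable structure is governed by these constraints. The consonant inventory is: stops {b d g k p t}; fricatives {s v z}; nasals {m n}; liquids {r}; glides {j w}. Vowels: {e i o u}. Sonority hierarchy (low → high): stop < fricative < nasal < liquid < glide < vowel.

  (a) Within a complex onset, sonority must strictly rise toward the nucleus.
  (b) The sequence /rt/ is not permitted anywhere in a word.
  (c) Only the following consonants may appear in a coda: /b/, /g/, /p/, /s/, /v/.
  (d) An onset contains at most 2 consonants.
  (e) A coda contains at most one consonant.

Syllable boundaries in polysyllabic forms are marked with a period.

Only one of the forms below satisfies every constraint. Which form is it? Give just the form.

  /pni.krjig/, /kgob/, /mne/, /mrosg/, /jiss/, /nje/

/nje/

/pni.krjig/ — violates constraint (d): syllable 2 onset /krj/ has 3 consonants (> 2) → illicit
/kgob/ — violates constraint (a): syllable 1 onset /kg/: /k/ (stop, 1) → /g/ (stop, 1) does not rise → illicit
/mne/ — violates constraint (a): syllable 1 onset /mn/: /m/ (nasal, 3) → /n/ (nasal, 3) does not rise → illicit
/mrosg/ — violates constraint (e): syllable 1 coda /sg/ has 2 consonants (> 1) → illicit
/jiss/ — violates constraint (e): syllable 1 coda /ss/ has 2 consonants (> 1) → illicit
/nje/ — σ1 onset /nj/ (3→5 rises), coda /∅/ ok → licit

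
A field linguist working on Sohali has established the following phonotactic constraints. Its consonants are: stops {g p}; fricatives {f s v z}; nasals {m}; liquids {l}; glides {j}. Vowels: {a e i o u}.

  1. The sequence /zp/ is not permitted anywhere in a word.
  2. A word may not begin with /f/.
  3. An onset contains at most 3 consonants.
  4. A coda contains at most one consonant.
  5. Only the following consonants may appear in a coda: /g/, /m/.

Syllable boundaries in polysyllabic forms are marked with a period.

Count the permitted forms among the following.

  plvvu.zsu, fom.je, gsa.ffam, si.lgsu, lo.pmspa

plvvu.zsu — violates constraint 3: syllable 1 onset /plvv/ has 4 consonants (> 3) → not permitted
fom.je — violates constraint 2: word begins with /f/ → not permitted
gsa.ffam — σ1 onset /gs/ (2C), coda /∅/ ok; σ2 onset /ff/ (2C), coda /m/ ok → permitted
si.lgsu — σ1 onset /s/, coda /∅/ ok; σ2 onset /lgs/ (3C), coda /∅/ ok → permitted
lo.pmspa — violates constraint 3: syllable 2 onset /pmsp/ has 4 consonants (> 3) → not permitted
Permitted: gsa.ffam, si.lgsu → 2.

2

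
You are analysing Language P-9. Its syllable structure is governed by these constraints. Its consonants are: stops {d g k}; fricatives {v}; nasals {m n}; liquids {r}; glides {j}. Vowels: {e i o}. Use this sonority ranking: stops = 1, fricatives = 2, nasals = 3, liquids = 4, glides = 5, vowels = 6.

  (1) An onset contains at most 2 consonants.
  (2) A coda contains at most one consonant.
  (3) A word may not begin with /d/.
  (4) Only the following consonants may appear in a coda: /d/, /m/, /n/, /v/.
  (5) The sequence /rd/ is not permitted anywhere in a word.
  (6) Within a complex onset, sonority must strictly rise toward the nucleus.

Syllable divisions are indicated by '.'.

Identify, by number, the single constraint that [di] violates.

3

[di]: word begins with /d/.
This is a violation of constraint 3: "A word may not begin with /d/."
The remaining constraints (1, 2, 4, 5, 6) are satisfied.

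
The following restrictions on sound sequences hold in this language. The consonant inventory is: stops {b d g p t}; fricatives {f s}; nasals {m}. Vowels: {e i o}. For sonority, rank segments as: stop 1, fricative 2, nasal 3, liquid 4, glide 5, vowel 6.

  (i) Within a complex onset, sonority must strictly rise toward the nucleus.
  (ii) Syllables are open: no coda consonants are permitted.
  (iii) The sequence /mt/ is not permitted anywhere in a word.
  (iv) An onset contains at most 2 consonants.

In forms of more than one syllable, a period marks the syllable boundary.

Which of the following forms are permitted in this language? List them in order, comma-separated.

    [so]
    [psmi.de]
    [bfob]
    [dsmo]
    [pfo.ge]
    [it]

[so], [pfo.ge]

[so] — σ1 onset /s/, coda /∅/ ok → permitted
[psmi.de] — violates constraint (iv): syllable 1 onset /psm/ has 3 consonants (> 2) → not permitted
[bfob] — violates constraint (ii): syllable 1 coda /b/ has 1 consonant (> 0) → not permitted
[dsmo] — violates constraint (iv): syllable 1 onset /dsm/ has 3 consonants (> 2) → not permitted
[pfo.ge] — σ1 onset /pf/ (1→2 rises), coda /∅/ ok; σ2 onset /g/, coda /∅/ ok → permitted
[it] — violates constraint (ii): syllable 1 coda /t/ has 1 consonant (> 0) → not permitted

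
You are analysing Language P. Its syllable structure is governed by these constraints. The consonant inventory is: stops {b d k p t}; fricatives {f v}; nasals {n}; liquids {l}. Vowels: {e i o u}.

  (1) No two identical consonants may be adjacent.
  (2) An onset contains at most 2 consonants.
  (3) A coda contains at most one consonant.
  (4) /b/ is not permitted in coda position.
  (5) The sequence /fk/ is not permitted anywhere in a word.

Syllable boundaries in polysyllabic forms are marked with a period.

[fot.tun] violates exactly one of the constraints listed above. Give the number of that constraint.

1

[fot.tun]: adjacent identical consonants /tt/.
This is a violation of constraint 1: "No two identical consonants may be adjacent."
The remaining constraints (2, 3, 4, 5) are satisfied.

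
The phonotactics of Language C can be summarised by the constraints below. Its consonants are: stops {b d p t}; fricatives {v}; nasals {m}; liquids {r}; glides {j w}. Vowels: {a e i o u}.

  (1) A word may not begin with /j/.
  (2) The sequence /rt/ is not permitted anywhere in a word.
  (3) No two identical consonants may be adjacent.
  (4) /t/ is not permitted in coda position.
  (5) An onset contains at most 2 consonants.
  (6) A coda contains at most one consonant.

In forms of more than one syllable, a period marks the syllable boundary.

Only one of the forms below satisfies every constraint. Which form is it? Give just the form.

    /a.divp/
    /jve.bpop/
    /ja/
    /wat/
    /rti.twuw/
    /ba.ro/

/a.divp/ — violates constraint 6: syllable 2 coda /vp/ has 2 consonants (> 1) → ill-formed
/jve.bpop/ — violates constraint 1: word begins with /j/ → ill-formed
/ja/ — violates constraint 1: word begins with /j/ → ill-formed
/wat/ — violates constraint 4: syllable 1 coda contains /t/ → ill-formed
/rti.twuw/ — violates constraint 2: contains banned sequence /rt/ → ill-formed
/ba.ro/ — σ1 onset /b/, coda /∅/ ok; σ2 onset /r/, coda /∅/ ok → well-formed

/ba.ro/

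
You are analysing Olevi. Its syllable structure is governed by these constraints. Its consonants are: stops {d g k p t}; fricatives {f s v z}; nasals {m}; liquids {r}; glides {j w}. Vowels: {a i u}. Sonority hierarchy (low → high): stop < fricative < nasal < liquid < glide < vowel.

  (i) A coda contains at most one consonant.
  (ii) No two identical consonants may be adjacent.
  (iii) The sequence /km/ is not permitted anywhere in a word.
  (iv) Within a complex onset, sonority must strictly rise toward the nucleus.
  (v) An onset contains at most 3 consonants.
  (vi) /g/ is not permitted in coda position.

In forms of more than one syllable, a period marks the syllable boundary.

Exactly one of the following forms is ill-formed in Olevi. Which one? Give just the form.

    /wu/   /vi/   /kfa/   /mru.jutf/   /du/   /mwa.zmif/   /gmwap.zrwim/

/mru.jutf/

/wu/ — σ1 onset /w/, coda /∅/ ok → well-formed
/vi/ — σ1 onset /v/, coda /∅/ ok → well-formed
/kfa/ — σ1 onset /kf/ (1→2 rises), coda /∅/ ok → well-formed
/mru.jutf/ — violates constraint (i): syllable 2 coda /tf/ has 2 consonants (> 1) → ill-formed
/du/ — σ1 onset /d/, coda /∅/ ok → well-formed
/mwa.zmif/ — σ1 onset /mw/ (3→5 rises), coda /∅/ ok; σ2 onset /zm/ (2→3 rises), coda /f/ ok → well-formed
/gmwap.zrwim/ — σ1 onset /gmw/ (1→3→5 rises), coda /p/ ok; σ2 onset /zrw/ (2→4→5 rises), coda /m/ ok → well-formed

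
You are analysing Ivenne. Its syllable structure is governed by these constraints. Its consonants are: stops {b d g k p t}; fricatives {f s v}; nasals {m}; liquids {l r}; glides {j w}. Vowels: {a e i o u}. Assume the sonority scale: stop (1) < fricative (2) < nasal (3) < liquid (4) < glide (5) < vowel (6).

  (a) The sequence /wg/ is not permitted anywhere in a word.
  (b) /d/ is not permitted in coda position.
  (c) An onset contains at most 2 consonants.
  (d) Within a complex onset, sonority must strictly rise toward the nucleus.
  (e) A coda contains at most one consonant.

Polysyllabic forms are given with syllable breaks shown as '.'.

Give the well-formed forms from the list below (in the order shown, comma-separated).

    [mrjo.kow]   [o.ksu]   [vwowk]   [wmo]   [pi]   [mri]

[o.ksu], [pi], [mri]

[mrjo.kow] — violates constraint (c): syllable 1 onset /mrj/ has 3 consonants (> 2) → ill-formed
[o.ksu] — σ1 onset /∅/, coda /∅/ ok; σ2 onset /ks/ (1→2 rises), coda /∅/ ok → well-formed
[vwowk] — violates constraint (e): syllable 1 coda /wk/ has 2 consonants (> 1) → ill-formed
[wmo] — violates constraint (d): syllable 1 onset /wm/: /w/ (glide, 5) → /m/ (nasal, 3) does not rise → ill-formed
[pi] — σ1 onset /p/, coda /∅/ ok → well-formed
[mri] — σ1 onset /mr/ (3→4 rises), coda /∅/ ok → well-formed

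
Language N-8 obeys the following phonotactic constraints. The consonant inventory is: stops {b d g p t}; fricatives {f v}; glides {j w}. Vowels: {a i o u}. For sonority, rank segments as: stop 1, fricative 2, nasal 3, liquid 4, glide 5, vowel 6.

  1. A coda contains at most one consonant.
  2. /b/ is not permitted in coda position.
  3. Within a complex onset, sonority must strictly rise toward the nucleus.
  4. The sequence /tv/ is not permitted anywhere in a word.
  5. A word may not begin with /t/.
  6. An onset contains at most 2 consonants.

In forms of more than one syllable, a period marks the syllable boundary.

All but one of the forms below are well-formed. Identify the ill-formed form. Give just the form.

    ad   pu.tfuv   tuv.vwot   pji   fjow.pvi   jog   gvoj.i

tuv.vwot

ad — σ1 onset /∅/, coda /d/ ok → well-formed
pu.tfuv — σ1 onset /p/, coda /∅/ ok; σ2 onset /tf/ (1→2 rises), coda /v/ ok → well-formed
tuv.vwot — violates constraint 5: word begins with /t/ → ill-formed
pji — σ1 onset /pj/ (1→5 rises), coda /∅/ ok → well-formed
fjow.pvi — σ1 onset /fj/ (2→5 rises), coda /w/ ok; σ2 onset /pv/ (1→2 rises), coda /∅/ ok → well-formed
jog — σ1 onset /j/, coda /g/ ok → well-formed
gvoj.i — σ1 onset /gv/ (1→2 rises), coda /j/ ok; σ2 onset /∅/, coda /∅/ ok → well-formed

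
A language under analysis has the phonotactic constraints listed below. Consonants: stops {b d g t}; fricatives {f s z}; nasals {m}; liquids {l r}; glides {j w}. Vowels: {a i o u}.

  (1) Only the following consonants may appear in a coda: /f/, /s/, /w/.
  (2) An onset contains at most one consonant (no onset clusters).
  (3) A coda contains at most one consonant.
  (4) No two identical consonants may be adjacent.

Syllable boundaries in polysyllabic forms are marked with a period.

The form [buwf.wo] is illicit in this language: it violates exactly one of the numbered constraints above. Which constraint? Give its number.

[buwf.wo]: syllable 1 coda /wf/ has 2 consonants (> 1).
This is a violation of constraint 3: "A coda contains at most one consonant."
The remaining constraints (1, 2, 4) are satisfied.

3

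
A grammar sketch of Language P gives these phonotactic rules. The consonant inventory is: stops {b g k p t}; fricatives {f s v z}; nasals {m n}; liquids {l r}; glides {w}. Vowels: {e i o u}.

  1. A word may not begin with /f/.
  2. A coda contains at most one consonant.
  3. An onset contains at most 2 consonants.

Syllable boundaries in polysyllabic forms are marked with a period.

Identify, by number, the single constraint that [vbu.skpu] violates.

3

[vbu.skpu]: syllable 2 onset /skp/ has 3 consonants (> 2).
This is a violation of constraint 3: "An onset contains at most 2 consonants."
The remaining constraints (1, 2) are satisfied.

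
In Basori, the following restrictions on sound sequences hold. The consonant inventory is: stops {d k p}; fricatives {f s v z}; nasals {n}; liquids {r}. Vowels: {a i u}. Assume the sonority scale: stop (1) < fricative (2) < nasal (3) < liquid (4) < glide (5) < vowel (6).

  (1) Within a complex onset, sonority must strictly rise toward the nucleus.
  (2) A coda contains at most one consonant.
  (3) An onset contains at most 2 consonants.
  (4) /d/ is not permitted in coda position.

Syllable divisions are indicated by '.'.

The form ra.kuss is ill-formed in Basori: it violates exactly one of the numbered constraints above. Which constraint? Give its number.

ra.kuss: syllable 2 coda /ss/ has 2 consonants (> 1).
This is a violation of constraint 2: "A coda contains at most one consonant."
The remaining constraints (1, 3, 4) are satisfied.

2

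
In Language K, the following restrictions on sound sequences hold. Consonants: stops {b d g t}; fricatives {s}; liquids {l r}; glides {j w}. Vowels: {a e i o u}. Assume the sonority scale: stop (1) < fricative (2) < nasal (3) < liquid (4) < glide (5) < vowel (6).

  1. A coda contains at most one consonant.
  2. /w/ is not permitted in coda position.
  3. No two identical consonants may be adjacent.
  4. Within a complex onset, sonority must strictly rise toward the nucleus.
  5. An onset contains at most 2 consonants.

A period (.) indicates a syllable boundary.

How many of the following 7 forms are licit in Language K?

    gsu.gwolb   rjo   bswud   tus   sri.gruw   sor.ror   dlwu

2

gsu.gwolb — violates constraint 1: syllable 2 coda /lb/ has 2 consonants (> 1) → illicit
rjo — σ1 onset /rj/ (4→5 rises), coda /∅/ ok → licit
bswud — violates constraint 5: syllable 1 onset /bsw/ has 3 consonants (> 2) → illicit
tus — σ1 onset /t/, coda /s/ ok → licit
sri.gruw — violates constraint 2: syllable 2 coda contains /w/ → illicit
sor.ror — violates constraint 3: adjacent identical consonants /rr/ → illicit
dlwu — violates constraint 5: syllable 1 onset /dlw/ has 3 consonants (> 2) → illicit
Licit: rjo, tus → 2.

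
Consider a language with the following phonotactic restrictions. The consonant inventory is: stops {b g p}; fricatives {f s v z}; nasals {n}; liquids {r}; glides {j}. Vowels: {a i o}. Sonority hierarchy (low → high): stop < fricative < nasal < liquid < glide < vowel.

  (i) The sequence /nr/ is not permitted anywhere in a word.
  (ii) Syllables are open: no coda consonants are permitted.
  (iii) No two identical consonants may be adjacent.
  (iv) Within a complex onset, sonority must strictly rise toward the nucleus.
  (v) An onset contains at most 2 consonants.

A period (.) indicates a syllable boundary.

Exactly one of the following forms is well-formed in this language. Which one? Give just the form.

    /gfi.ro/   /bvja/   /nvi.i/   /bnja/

/gfi.ro/

/gfi.ro/ — σ1 onset /gf/ (1→2 rises), coda /∅/ ok; σ2 onset /r/, coda /∅/ ok → well-formed
/bvja/ — violates constraint (v): syllable 1 onset /bvj/ has 3 consonants (> 2) → ill-formed
/nvi.i/ — violates constraint (iv): syllable 1 onset /nv/: /n/ (nasal, 3) → /v/ (fricative, 2) does not rise → ill-formed
/bnja/ — violates constraint (v): syllable 1 onset /bnj/ has 3 consonants (> 2) → ill-formed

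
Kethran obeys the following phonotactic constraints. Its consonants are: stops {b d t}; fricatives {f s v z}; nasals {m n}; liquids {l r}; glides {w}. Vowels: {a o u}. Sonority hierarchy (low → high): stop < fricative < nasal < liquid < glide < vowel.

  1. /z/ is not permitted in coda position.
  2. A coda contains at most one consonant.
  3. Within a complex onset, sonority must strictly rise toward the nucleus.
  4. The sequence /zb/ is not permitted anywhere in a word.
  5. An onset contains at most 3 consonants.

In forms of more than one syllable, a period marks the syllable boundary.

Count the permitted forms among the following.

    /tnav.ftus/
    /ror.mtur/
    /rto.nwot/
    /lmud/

0

/tnav.ftus/ — violates constraint 3: syllable 2 onset /ft/: /f/ (fricative, 2) → /t/ (stop, 1) does not rise → not permitted
/ror.mtur/ — violates constraint 3: syllable 2 onset /mt/: /m/ (nasal, 3) → /t/ (stop, 1) does not rise → not permitted
/rto.nwot/ — violates constraint 3: syllable 1 onset /rt/: /r/ (liquid, 4) → /t/ (stop, 1) does not rise → not permitted
/lmud/ — violates constraint 3: syllable 1 onset /lm/: /l/ (liquid, 4) → /m/ (nasal, 3) does not rise → not permitted
No form is permitted → 0.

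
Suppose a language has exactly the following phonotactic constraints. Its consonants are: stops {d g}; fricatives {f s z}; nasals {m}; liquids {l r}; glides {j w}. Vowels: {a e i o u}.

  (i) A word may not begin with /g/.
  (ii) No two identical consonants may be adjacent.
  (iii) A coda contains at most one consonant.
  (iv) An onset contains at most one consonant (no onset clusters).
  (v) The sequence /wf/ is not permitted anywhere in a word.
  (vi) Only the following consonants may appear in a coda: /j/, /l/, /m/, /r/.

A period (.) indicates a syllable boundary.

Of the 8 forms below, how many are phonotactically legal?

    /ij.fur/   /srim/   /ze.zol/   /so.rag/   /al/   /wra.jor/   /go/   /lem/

/ij.fur/ — σ1 onset /∅/, coda /j/ ok; σ2 onset /f/, coda /r/ ok → phonotactically legal
/srim/ — violates constraint (iv): syllable 1 onset /sr/ has 2 consonants (> 1) → phonotactically illegal
/ze.zol/ — σ1 onset /z/, coda /∅/ ok; σ2 onset /z/, coda /l/ ok → phonotactically legal
/so.rag/ — violates constraint (vi): syllable 2 coda contains /g/, which is not a licensed coda consonant → phonotactically illegal
/al/ — σ1 onset /∅/, coda /l/ ok → phonotactically legal
/wra.jor/ — violates constraint (iv): syllable 1 onset /wr/ has 2 consonants (> 1) → phonotactically illegal
/go/ — violates constraint (i): word begins with /g/ → phonotactically illegal
/lem/ — σ1 onset /l/, coda /m/ ok → phonotactically legal
Phonotactically legal: /ij.fur/, /ze.zol/, /al/, /lem/ → 4.

4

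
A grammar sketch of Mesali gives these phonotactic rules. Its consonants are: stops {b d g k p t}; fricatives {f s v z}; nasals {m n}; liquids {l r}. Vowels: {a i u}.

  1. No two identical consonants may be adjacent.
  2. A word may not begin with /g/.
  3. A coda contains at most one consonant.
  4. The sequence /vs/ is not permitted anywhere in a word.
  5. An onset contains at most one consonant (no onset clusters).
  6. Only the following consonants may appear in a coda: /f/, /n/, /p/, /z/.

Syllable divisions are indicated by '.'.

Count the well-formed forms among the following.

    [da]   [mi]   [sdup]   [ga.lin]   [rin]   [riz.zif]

[da] — σ1 onset /d/, coda /∅/ ok → well-formed
[mi] — σ1 onset /m/, coda /∅/ ok → well-formed
[sdup] — violates constraint 5: syllable 1 onset /sd/ has 2 consonants (> 1) → ill-formed
[ga.lin] — violates constraint 2: word begins with /g/ → ill-formed
[rin] — σ1 onset /r/, coda /n/ ok → well-formed
[riz.zif] — violates constraint 1: adjacent identical consonants /zz/ → ill-formed
Well-formed: [da], [mi], [rin] → 3.

3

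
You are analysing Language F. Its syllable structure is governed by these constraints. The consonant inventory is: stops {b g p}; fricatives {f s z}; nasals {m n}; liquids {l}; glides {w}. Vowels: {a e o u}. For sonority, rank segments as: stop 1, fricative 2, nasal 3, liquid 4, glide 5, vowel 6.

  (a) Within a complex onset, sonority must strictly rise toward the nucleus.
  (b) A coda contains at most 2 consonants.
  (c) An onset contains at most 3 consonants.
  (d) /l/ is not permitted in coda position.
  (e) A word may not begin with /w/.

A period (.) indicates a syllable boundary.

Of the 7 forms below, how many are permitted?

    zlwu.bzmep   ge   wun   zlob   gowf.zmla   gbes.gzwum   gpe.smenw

4

zlwu.bzmep — σ1 onset /zlw/ (2→4→5 rises), coda /∅/ ok; σ2 onset /bzm/ (1→2→3 rises), coda /p/ ok → permitted
ge — σ1 onset /g/, coda /∅/ ok → permitted
wun — violates constraint (e): word begins with /w/ → not permitted
zlob — σ1 onset /zl/ (2→4 rises), coda /b/ ok → permitted
gowf.zmla — σ1 onset /g/, coda /wf/ (2C) ok; σ2 onset /zml/ (2→3→4 rises), coda /∅/ ok → permitted
gbes.gzwum — violates constraint (a): syllable 1 onset /gb/: /g/ (stop, 1) → /b/ (stop, 1) does not rise → not permitted
gpe.smenw — violates constraint (a): syllable 1 onset /gp/: /g/ (stop, 1) → /p/ (stop, 1) does not rise → not permitted
Permitted: zlwu.bzmep, ge, zlob, gowf.zmla → 4.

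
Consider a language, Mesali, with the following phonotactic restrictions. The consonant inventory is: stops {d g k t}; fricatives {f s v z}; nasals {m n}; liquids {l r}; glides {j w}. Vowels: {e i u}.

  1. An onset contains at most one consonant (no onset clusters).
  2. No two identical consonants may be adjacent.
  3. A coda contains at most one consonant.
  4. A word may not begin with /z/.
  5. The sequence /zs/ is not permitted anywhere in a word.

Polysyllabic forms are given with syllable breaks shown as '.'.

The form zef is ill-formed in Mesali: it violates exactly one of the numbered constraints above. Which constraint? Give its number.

zef: word begins with /z/.
This is a violation of constraint 4: "A word may not begin with /z/."
The remaining constraints (1, 2, 3, 5) are satisfied.

4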